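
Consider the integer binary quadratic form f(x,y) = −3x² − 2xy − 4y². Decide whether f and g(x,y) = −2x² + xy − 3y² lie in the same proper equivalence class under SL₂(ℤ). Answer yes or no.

D₁ = -44, D₂ = -23
discriminants differ ⇒ not SL₂(ℤ)-equivalent

no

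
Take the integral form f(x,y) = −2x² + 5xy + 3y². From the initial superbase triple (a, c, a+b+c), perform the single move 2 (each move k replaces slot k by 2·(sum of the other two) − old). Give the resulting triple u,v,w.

start (-2,3,6) = (f(1,0),f(0,1),f(1,1))
replace slot 2: 2·((-2)+6) − 3 = 5 → (-2,5,6)

-2,5,6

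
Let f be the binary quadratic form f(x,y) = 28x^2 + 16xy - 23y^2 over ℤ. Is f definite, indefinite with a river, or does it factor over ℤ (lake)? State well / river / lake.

D = b²−4ac = 16² − 4·28·(-23) = 2832
D > 0 non-square ⇒ indefinite ⇒ periodic river

river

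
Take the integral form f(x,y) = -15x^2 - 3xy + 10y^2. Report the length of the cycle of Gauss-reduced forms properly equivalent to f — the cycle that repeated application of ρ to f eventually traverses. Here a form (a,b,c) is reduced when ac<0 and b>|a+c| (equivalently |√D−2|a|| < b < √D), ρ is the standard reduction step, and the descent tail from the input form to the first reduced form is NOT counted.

D = 609, ⌊√D⌋ = 24
descent: ρ → (10,23,-2)  [lands on river]
river: ρ → (-2,21,21)
river: ρ → (21,21,-2)
river: ρ → (-2,23,10)
river: ρ → (10,17,-8)
river: ρ → (-8,15,12)
river: ρ → (12,9,-11)
river: ρ → (-11,13,10)
river: ρ → (10,7,-14)
river: ρ → (-14,21,3)
river: ρ → (3,21,-14)
river: ρ → (-14,7,10)
river: ρ → (10,13,-11)
river: ρ → (-11,9,12)
river: ρ → (12,15,-8)
river: ρ → (-8,17,10)
ρ-cycle length = 16 (tail of 1 descent step not counted)

16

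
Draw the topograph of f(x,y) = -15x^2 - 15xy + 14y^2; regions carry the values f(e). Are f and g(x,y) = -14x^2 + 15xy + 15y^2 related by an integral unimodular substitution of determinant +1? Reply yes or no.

D₁ = 1065, D₂ = 1065
river cycle of f (length 20): (14, 15, -15), (-15, 15, 14), (14, 13, -16), (-16, 19, 11), (11, 25, -10), (-10, 15, 21), (21, 27, -4), (-4, 29, 14), (14, 27, -6), (-6, 21, 26), … (10 more)
river cycle of g (length 20): (15, 15, -14), (-14, 13, 16), (16, 19, -11), (-11, 25, 10), (10, 15, -21), (-21, 27, 4), (4, 29, -14), (-14, 27, 6), (6, 21, -26), (-26, 31, 1), … (10 more)
cycles differ ⇒ inequivalent

no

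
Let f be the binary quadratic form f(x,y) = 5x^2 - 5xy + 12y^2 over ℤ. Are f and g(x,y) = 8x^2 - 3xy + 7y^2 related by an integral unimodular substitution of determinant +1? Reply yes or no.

D₁ = -215, D₂ = -215
f: translate: b→5 (≡-5 mod 10), so (5,-5,12)→(5,5,12)
f: reduced (well bottom): (5,5,12) with a≤c, −a<b≤a
g: flip: (8,-3,7)→(7,3,8)
g: reduced (well bottom): (7,3,8) with a≤c, −a<b≤a
reduced forms (5, 5, 12) vs (7, 3, 8) ⇒ inequivalent

no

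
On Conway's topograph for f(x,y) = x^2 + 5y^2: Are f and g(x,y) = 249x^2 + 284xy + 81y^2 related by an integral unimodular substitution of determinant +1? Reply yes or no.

D₁ = -20, D₂ = -20
f: reduced (well bottom): (1,0,5) with a≤c, −a<b≤a
g: translate: b→-214 (≡284 mod 498), so (249,284,81)→(249,-214,46)
g: flip: (249,-214,46)→(46,214,249)
g: translate: b→30 (≡214 mod 92), so (46,214,249)→(46,30,5)
g: flip: (46,30,5)→(5,-30,46)
g: translate: b→0 (≡-30 mod 10), so (5,-30,46)→(5,0,1)
g: flip: (5,0,1)→(1,0,5)
g: reduced (well bottom): (1,0,5) with a≤c, −a<b≤a
reduced forms (1, 0, 5) vs (1, 0, 5) ⇒ equivalent

yes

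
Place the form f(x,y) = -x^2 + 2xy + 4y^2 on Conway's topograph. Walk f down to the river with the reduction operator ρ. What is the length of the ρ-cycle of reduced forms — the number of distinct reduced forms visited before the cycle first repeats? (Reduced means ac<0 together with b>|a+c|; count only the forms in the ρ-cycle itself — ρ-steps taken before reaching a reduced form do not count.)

D = 20, ⌊√D⌋ = 4
descent: ρ → (4,-2,-1)
descent: ρ → (-1,4,1)  [lands on river]
river: ρ → (1,4,-1)
ρ-cycle length = 2 (tail of 2 descent steps not counted)

2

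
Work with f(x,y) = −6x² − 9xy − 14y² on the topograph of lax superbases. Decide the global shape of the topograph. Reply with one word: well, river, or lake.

D = b²−4ac = (-9)² − 4·(-6)·(-14) = -255
D < 0 ⇒ definite ⇒ every region one sign ⇒ single well

well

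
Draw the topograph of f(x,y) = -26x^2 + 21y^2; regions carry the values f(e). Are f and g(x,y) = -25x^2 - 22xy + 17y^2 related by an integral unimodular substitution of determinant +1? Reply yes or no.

D₁ = 2184, D₂ = 2184
river cycle of f (length 6): (21, 42, -5), (-5, 38, 37), (37, 36, -6), (-6, 36, 37), (37, 38, -5), (-5, 42, 21)
river cycle of g (length 6): (17, 22, -25), (-25, 28, 14), (14, 28, -25), (-25, 22, 17), (17, 46, -1), (-1, 46, 17)
cycles differ ⇒ inequivalent

no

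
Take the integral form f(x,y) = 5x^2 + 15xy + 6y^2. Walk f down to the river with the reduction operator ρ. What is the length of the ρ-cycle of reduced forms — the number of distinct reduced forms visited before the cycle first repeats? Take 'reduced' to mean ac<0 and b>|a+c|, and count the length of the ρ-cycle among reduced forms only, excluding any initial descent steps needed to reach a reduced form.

D = 105, ⌊√D⌋ = 10
descent: ρ → (6,9,-1)  [lands on river]
river: ρ → (-1,9,6)
river: ρ → (6,3,-4)
river: ρ → (-4,5,5)
river: ρ → (5,5,-4)
river: ρ → (-4,3,6)
ρ-cycle length = 6 (tail of 1 descent step not counted)

6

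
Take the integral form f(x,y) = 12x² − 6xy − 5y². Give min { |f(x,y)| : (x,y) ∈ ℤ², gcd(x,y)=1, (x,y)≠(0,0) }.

descent: ρ → (-5,16,1)  [lands on river]
river: ρ → (1,16,-5)
river: ρ → (-5,14,4)
river: ρ → (4,10,-11)
river: ρ → (-11,12,3)
river: ρ → (3,12,-11)
river: ρ → (-11,10,4)
river: ρ → (4,14,-5)
closes: descent 1, river 8
min |a| on river = 1

1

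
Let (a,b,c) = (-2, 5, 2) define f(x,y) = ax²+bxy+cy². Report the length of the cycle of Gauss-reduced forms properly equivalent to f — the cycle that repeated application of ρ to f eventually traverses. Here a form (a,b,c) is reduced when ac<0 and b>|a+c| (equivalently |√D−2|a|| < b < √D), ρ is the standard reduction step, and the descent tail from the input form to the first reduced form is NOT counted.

D = 41, ⌊√D⌋ = 6
river: ρ → (2,3,-4)
river: ρ → (-4,5,1)
river: ρ → (1,5,-4)
river: ρ → (-4,3,2)
river: ρ → (2,5,-2)
river: ρ → (-2,3,4)
river: ρ → (4,5,-1)
river: ρ → (-1,5,4)
river: ρ → (4,3,-2)
river: ρ → (-2,5,2)
ρ-cycle length = 10 (tail of 0 descent steps not counted)

10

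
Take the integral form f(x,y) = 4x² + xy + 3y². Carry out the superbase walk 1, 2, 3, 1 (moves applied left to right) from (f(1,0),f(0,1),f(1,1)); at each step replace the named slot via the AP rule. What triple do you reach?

start (4,3,8) = (f(1,0),f(0,1),f(1,1))
replace slot 1: 2·(3+8) − 4 = 18 → (18,3,8)
replace slot 2: 2·(18+8) − 3 = 49 → (18,49,8)
replace slot 3: 2·(18+49) − 8 = 126 → (18,49,126)
replace slot 1: 2·(49+126) − 18 = 332 → (332,49,126)

332,49,126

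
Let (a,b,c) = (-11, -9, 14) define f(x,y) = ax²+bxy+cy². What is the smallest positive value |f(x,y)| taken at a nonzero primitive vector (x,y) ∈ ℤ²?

descent: ρ → (14,9,-11)  [lands on river]
river: ρ → (-11,13,12)
river: ρ → (12,11,-12)
river: ρ → (-12,13,11)
river: ρ → (11,9,-14)
river: ρ → (-14,19,6)
river: ρ → (6,17,-17)
river: ρ → (-17,17,6)
river: ρ → (6,19,-14)
river: ρ → (-14,9,11)
river: ρ → (11,13,-12)
river: ρ → (-12,11,12)
river: ρ → (12,13,-11)
river: ρ → (-11,9,14)
river: ρ → (14,19,-6)
river: ρ → (-6,17,17)
river: ρ → (17,17,-6)
river: ρ → (-6,19,14)
closes: descent 1, river 18
min |a| on river = 6

6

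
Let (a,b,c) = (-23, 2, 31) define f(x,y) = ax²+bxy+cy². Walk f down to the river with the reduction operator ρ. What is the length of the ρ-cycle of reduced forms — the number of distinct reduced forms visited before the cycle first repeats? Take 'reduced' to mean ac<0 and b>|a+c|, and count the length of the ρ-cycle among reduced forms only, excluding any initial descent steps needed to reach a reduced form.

D = 2856, ⌊√D⌋ = 53
descent: ρ → (31,-2,-23)
descent: ρ → (-23,48,6)  [lands on river]
river: ρ → (6,48,-23)
river: ρ → (-23,44,10)
river: ρ → (10,36,-39)
river: ρ → (-39,42,7)
river: ρ → (7,42,-39)
river: ρ → (-39,36,10)
river: ρ → (10,44,-23)
ρ-cycle length = 8 (tail of 2 descent steps not counted)

8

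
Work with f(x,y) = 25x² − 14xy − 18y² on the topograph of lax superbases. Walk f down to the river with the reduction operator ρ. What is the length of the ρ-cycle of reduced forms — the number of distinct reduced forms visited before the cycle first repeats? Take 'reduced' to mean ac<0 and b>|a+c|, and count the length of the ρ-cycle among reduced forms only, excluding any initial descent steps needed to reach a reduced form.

D = 1996, ⌊√D⌋ = 44
descent: ρ → (-18,14,25)  [lands on river]
river: ρ → (25,36,-7)
river: ρ → (-7,34,30)
river: ρ → (30,26,-11)
river: ρ → (-11,40,9)
river: ρ → (9,32,-27)
river: ρ → (-27,22,14)
river: ρ → (14,34,-15)
river: ρ → (-15,26,22)
river: ρ → (22,18,-19)
river: ρ → (-19,20,21)
river: ρ → (21,22,-18)
ρ-cycle length = 12 (tail of 1 descent step not counted)

12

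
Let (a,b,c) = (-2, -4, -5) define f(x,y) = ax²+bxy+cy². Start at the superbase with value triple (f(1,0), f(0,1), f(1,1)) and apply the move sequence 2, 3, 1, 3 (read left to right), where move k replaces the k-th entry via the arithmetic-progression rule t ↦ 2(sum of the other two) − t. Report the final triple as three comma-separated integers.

start (-2,-5,-11) = (f(1,0),f(0,1),f(1,1))
replace slot 2: 2·((-2)+(-11)) − (-5) = -21 → (-2,-21,-11)
replace slot 3: 2·((-2)+(-21)) − (-11) = -35 → (-2,-21,-35)
replace slot 1: 2·((-21)+(-35)) − (-2) = -110 → (-110,-21,-35)
replace slot 3: 2·((-110)+(-21)) − (-35) = -227 → (-110,-21,-227)

-110,-21,-227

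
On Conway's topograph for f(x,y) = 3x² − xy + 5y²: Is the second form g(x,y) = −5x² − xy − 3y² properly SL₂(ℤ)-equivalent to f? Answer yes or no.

D₁ = -59, D₂ = -59
f: reduced (well bottom): (3,-1,5) with a≤c, −a<b≤a
g is negative-definite; reduce −g:
−g: flip: (5,1,3)→(3,-1,5)
−g: reduced (well bottom): (3,-1,5) with a≤c, −a<b≤a
flip sign back: reduced form of g is (-3,1,-5)
reduced forms (3, -1, 5) vs (-3, 1, -5) ⇒ inequivalent

no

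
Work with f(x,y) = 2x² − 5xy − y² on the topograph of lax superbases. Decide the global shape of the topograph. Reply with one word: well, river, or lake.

D = b²−4ac = (-5)² − 4·2·(-1) = 33
D > 0 non-square ⇒ indefinite ⇒ periodic river

river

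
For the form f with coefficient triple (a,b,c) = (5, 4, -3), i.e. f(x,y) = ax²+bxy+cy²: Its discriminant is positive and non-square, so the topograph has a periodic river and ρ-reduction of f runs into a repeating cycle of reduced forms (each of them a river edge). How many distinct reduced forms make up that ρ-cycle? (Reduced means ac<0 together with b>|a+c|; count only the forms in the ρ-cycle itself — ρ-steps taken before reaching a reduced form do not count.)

D = 76, ⌊√D⌋ = 8
river: ρ → (-3,8,1)
river: ρ → (1,8,-3)
river: ρ → (-3,4,5)
river: ρ → (5,6,-2)
river: ρ → (-2,6,5)
river: ρ → (5,4,-3)
ρ-cycle length = 6 (tail of 0 descent steps not counted)

6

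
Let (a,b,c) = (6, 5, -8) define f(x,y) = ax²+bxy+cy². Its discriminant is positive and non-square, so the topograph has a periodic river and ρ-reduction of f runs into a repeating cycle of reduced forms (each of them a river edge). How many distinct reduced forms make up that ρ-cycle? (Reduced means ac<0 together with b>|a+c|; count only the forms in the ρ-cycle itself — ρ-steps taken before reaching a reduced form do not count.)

D = 217, ⌊√D⌋ = 14
river: ρ → (-8,11,3)
river: ρ → (3,13,-4)
river: ρ → (-4,11,6)
river: ρ → (6,13,-2)
river: ρ → (-2,11,12)
river: ρ → (12,13,-1)
river: ρ → (-1,13,12)
river: ρ → (12,11,-2)
river: ρ → (-2,13,6)
river: ρ → (6,11,-4)
river: ρ → (-4,13,3)
river: ρ → (3,11,-8)
river: ρ → (-8,5,6)
river: ρ → (6,7,-7)
river: ρ → (-7,7,6)
river: ρ → (6,5,-8)
ρ-cycle length = 16 (tail of 0 descent steps not counted)

16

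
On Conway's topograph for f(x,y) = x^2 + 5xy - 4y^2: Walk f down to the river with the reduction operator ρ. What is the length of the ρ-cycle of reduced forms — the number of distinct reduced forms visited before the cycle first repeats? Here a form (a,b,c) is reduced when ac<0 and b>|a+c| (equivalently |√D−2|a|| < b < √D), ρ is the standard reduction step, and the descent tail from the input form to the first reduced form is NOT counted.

D = 41, ⌊√D⌋ = 6
river: ρ → (-4,3,2)
river: ρ → (2,5,-2)
river: ρ → (-2,3,4)
river: ρ → (4,5,-1)
river: ρ → (-1,5,4)
river: ρ → (4,3,-2)
river: ρ → (-2,5,2)
river: ρ → (2,3,-4)
river: ρ → (-4,5,1)
river: ρ → (1,5,-4)
ρ-cycle length = 10 (tail of 0 descent steps not counted)

10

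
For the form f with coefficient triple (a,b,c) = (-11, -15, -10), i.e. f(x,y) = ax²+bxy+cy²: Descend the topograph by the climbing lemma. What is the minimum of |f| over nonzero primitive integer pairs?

translate: b→-7 (≡15 mod 22), so (11,15,10)→(11,-7,6)
flip: (11,-7,6)→(6,7,11)
translate: b→-5 (≡7 mod 12), so (6,7,11)→(6,-5,10)
reduced (well bottom): (6,-5,10) with a≤c, −a<b≤a
well minimum |f| = |-6| = 6 (negative-definite)

6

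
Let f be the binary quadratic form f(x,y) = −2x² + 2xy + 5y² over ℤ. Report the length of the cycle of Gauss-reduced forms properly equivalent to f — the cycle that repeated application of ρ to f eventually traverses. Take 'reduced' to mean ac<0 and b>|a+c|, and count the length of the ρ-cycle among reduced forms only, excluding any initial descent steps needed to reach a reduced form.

D = 44, ⌊√D⌋ = 6
descent: ρ → (5,-2,-2)
descent: ρ → (-2,6,1)  [lands on river]
river: ρ → (1,6,-2)
ρ-cycle length = 2 (tail of 2 descent steps not counted)

2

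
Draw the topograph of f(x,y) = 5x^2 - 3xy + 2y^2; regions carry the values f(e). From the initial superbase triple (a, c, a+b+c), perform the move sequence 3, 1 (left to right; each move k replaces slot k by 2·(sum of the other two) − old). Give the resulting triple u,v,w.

start (5,2,4) = (f(1,0),f(0,1),f(1,1))
replace slot 3: 2·(5+2) − 4 = 10 → (5,2,10)
replace slot 1: 2·(2+10) − 5 = 19 → (19,2,10)

19,2,10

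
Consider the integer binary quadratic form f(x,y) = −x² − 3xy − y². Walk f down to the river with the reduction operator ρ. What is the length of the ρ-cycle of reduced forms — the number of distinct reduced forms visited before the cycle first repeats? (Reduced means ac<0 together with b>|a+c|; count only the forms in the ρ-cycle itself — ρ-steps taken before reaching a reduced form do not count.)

D = 5, ⌊√D⌋ = 2
descent: ρ → (-1,1,1)  [lands on river]
river: ρ → (1,1,-1)
ρ-cycle length = 2 (tail of 1 descent step not counted)

2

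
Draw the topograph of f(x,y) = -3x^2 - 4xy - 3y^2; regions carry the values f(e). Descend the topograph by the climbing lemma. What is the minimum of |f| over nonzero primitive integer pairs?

translate: b→-2 (≡4 mod 6), so (3,4,3)→(3,-2,2)
flip: (3,-2,2)→(2,2,3)
reduced (well bottom): (2,2,3) with a≤c, −a<b≤a
well minimum |f| = |-2| = 2 (negative-definite)

2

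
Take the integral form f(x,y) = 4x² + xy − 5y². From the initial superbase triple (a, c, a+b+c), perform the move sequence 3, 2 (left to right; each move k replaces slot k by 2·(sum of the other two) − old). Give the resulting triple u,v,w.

start (4,-5,0) = (f(1,0),f(0,1),f(1,1))
replace slot 3: 2·(4+(-5)) − 0 = -2 → (4,-5,-2)
replace slot 2: 2·(4+(-2)) − (-5) = 9 → (4,9,-2)

4,9,-2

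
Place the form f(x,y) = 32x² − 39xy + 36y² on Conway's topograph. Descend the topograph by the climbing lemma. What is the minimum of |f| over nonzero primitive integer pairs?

translate: b→25 (≡-39 mod 64), so (32,-39,36)→(32,25,29)
flip: (32,25,29)→(29,-25,32)
reduced (well bottom): (29,-25,32) with a≤c, −a<b≤a
well minimum = a = 29

29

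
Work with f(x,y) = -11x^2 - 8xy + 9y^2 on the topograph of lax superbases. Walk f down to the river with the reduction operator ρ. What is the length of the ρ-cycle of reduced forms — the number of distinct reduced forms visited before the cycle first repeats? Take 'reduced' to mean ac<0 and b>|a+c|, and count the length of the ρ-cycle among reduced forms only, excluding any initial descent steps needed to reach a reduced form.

D = 460, ⌊√D⌋ = 21
descent: ρ → (9,8,-11)  [lands on river]
river: ρ → (-11,14,6)
river: ρ → (6,10,-15)
river: ρ → (-15,20,1)
river: ρ → (1,20,-15)
river: ρ → (-15,10,6)
river: ρ → (6,14,-11)
river: ρ → (-11,8,9)
river: ρ → (9,10,-10)
river: ρ → (-10,10,9)
ρ-cycle length = 10 (tail of 1 descent step not counted)

10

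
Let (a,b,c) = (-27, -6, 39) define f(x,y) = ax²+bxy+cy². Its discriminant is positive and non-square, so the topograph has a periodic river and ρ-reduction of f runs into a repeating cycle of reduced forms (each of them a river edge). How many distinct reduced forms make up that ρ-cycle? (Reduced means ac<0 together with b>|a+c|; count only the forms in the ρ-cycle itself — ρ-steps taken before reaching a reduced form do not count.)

D = 4248, ⌊√D⌋ = 65
descent: ρ → (39,6,-27)
descent: ρ → (-27,48,18)  [lands on river]
river: ρ → (18,60,-9)
river: ρ → (-9,48,54)
river: ρ → (54,60,-3)
river: ρ → (-3,60,54)
river: ρ → (54,48,-9)
river: ρ → (-9,60,18)
river: ρ → (18,48,-27)
river: ρ → (-27,60,6)
river: ρ → (6,60,-27)
ρ-cycle length = 10 (tail of 2 descent steps not counted)

10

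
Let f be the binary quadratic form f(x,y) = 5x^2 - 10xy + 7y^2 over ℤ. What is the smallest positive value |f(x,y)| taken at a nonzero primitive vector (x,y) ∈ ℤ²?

translate: b→0 (≡-10 mod 10), so (5,-10,7)→(5,0,2)
flip: (5,0,2)→(2,0,5)
reduced (well bottom): (2,0,5) with a≤c, −a<b≤a
well minimum = a = 2

2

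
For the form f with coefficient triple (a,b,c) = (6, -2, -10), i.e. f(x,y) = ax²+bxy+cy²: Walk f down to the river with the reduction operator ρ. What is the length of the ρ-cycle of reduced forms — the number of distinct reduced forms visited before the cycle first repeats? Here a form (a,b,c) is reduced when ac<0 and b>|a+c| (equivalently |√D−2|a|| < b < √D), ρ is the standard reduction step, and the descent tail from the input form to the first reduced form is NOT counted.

D = 244, ⌊√D⌋ = 15
descent: ρ → (-10,2,6)
descent: ρ → (6,10,-6)  [lands on river]
river: ρ → (-6,14,2)
river: ρ → (2,14,-6)
river: ρ → (-6,10,6)
river: ρ → (6,14,-2)
river: ρ → (-2,14,6)
ρ-cycle length = 6 (tail of 2 descent steps not counted)

6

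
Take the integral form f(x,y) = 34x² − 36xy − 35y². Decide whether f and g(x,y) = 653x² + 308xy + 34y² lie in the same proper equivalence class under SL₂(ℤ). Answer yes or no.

D₁ = 6056, D₂ = 6056
river cycle of f (length 30): (-35, 36, 34), (34, 32, -37), (-37, 42, 29), (29, 74, -5), (-5, 76, 14), (14, 64, -35), (-35, 76, 2), (2, 76, -35), (-35, 64, 14), (14, 76, -5), … (20 more)
river cycle of g (length 30): (34, 32, -37), (-37, 42, 29), (29, 74, -5), (-5, 76, 14), (14, 64, -35), (-35, 76, 2), (2, 76, -35), (-35, 64, 14), (14, 76, -5), (-5, 74, 29), … (20 more)
cycles coincide ⇒ equivalent

yes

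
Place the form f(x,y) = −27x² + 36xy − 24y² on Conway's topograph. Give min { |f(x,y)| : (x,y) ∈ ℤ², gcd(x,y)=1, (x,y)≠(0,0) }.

translate: b→18 (≡-36 mod 54), so (27,-36,24)→(27,18,15)
flip: (27,18,15)→(15,-18,27)
translate: b→12 (≡-18 mod 30), so (15,-18,27)→(15,12,24)
reduced (well bottom): (15,12,24) with a≤c, −a<b≤a
well minimum |f| = |-15| = 15 (negative-definite)

15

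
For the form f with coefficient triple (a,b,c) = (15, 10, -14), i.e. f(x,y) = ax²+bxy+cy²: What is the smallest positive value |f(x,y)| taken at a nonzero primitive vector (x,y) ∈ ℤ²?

river: ρ → (-14,18,11)
river: ρ → (11,26,-6)
river: ρ → (-6,22,19)
river: ρ → (19,16,-9)
river: ρ → (-9,20,15)
river: ρ → (15,10,-14)
closes: descent 0, river 6
min |a| on river = 6

6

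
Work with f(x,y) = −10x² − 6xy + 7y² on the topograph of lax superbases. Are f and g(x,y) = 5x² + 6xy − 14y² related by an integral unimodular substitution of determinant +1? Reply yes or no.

D₁ = 316, D₂ = 316
river cycle of f (length 6): (7, 6, -10), (-10, 14, 3), (3, 16, -5), (-5, 14, 6), (6, 10, -9), (-9, 8, 7)
river cycle of g (length 6): (5, 16, -3), (-3, 14, 10), (10, 6, -7), (-7, 8, 9), (9, 10, -6), (-6, 14, 5)
cycles differ ⇒ inequivalent

no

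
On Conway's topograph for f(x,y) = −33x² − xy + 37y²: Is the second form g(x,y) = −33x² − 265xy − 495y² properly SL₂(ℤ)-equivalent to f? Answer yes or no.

D₁ = 4885, D₂ = 4885
river cycle of f (length 30): (-33, 65, 5), (5, 65, -33), (-33, 67, 3), (3, 65, -55), (-55, 45, 13), (13, 59, -27), (-27, 49, 23), (23, 43, -33), (-33, 23, 33), (33, 43, -23), … (20 more)
river cycle of g (length 30): (-33, 65, 5), (5, 65, -33), (-33, 67, 3), (3, 65, -55), (-55, 45, 13), (13, 59, -27), (-27, 49, 23), (23, 43, -33), (-33, 23, 33), (33, 43, -23), … (20 more)
cycles coincide ⇒ equivalent

yes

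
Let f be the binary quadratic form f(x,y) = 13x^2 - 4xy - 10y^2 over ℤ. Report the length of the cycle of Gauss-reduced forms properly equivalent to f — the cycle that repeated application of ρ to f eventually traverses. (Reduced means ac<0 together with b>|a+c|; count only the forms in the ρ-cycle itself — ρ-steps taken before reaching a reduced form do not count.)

D = 536, ⌊√D⌋ = 23
descent: ρ → (-10,4,13)  [lands on river]
river: ρ → (13,22,-1)
river: ρ → (-1,22,13)
river: ρ → (13,4,-10)
river: ρ → (-10,16,7)
river: ρ → (7,12,-14)
river: ρ → (-14,16,5)
river: ρ → (5,14,-17)
river: ρ → (-17,20,2)
river: ρ → (2,20,-17)
river: ρ → (-17,14,5)
river: ρ → (5,16,-14)
river: ρ → (-14,12,7)
river: ρ → (7,16,-10)
ρ-cycle length = 14 (tail of 1 descent step not counted)

14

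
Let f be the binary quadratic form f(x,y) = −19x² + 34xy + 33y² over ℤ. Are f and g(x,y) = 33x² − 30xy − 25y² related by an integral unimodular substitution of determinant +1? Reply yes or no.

D₁ = 3664, D₂ = 4200
discriminants differ ⇒ not SL₂(ℤ)-equivalent

no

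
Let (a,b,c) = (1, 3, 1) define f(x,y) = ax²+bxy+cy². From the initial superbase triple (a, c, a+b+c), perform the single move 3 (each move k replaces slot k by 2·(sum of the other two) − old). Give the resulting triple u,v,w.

start (1,1,5) = (f(1,0),f(0,1),f(1,1))
replace slot 3: 2·(1+1) − 5 = -1 → (1,1,-1)

1,1,-1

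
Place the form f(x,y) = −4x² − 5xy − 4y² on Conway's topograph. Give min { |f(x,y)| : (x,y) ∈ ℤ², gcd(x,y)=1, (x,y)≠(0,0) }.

translate: b→-3 (≡5 mod 8), so (4,5,4)→(4,-3,3)
flip: (4,-3,3)→(3,3,4)
reduced (well bottom): (3,3,4) with a≤c, −a<b≤a
well minimum |f| = |-3| = 3 (negative-definite)

3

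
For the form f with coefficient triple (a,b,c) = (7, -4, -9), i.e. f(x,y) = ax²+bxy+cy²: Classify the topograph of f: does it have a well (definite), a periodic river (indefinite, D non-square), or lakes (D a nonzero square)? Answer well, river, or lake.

D = b²−4ac = (-4)² − 4·7·(-9) = 268
D > 0 non-square ⇒ indefinite ⇒ periodic river

river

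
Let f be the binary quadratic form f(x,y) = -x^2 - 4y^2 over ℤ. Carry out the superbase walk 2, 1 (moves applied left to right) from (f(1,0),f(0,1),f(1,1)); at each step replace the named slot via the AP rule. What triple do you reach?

start (-1,-4,-5) = (f(1,0),f(0,1),f(1,1))
replace slot 2: 2·((-1)+(-5)) − (-4) = -8 → (-1,-8,-5)
replace slot 1: 2·((-8)+(-5)) − (-1) = -25 → (-25,-8,-5)

-25,-8,-5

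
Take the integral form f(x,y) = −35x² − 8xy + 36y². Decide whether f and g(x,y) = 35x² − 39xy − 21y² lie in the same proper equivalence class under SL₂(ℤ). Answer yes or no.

D₁ = 5104, D₂ = 4461
discriminants differ ⇒ not SL₂(ℤ)-equivalent

no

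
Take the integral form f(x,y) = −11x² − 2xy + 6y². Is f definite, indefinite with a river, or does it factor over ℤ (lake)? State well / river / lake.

D = b²−4ac = (-2)² − 4·(-11)·6 = 268
D > 0 non-square ⇒ indefinite ⇒ periodic river

river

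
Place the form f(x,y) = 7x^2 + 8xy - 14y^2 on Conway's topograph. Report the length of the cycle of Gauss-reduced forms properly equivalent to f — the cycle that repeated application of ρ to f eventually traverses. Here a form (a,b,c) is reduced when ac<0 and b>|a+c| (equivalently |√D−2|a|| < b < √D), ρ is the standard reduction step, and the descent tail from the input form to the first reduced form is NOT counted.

D = 456, ⌊√D⌋ = 21
river: ρ → (-14,20,1)
river: ρ → (1,20,-14)
river: ρ → (-14,8,7)
river: ρ → (7,20,-2)
river: ρ → (-2,20,7)
river: ρ → (7,8,-14)
ρ-cycle length = 6 (tail of 0 descent steps not counted)

6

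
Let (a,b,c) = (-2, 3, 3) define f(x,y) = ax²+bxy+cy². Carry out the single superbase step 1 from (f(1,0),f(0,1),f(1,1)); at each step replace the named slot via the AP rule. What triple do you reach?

start (-2,3,4) = (f(1,0),f(0,1),f(1,1))
replace slot 1: 2·(3+4) − (-2) = 16 → (16,3,4)

16,3,4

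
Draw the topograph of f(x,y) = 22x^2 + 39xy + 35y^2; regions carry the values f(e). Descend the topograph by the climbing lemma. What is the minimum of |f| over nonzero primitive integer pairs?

translate: b→-5 (≡39 mod 44), so (22,39,35)→(22,-5,18)
flip: (22,-5,18)→(18,5,22)
reduced (well bottom): (18,5,22) with a≤c, −a<b≤a
well minimum = a = 18

18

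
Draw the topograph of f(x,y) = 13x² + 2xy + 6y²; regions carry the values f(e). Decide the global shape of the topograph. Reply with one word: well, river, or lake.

D = b²−4ac = 2² − 4·13·6 = -308
D < 0 ⇒ definite ⇒ every region one sign ⇒ single well

well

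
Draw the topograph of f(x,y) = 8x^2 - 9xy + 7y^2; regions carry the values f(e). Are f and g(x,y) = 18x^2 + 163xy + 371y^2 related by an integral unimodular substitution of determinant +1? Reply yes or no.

D₁ = -143, D₂ = -143
f: translate: b→7 (≡-9 mod 16), so (8,-9,7)→(8,7,6)
f: flip: (8,7,6)→(6,-7,8)
f: translate: b→5 (≡-7 mod 12), so (6,-7,8)→(6,5,7)
f: reduced (well bottom): (6,5,7) with a≤c, −a<b≤a
g: translate: b→-17 (≡163 mod 36), so (18,163,371)→(18,-17,6)
g: flip: (18,-17,6)→(6,17,18)
g: translate: b→5 (≡17 mod 12), so (6,17,18)→(6,5,7)
g: reduced (well bottom): (6,5,7) with a≤c, −a<b≤a
reduced forms (6, 5, 7) vs (6, 5, 7) ⇒ equivalent

yes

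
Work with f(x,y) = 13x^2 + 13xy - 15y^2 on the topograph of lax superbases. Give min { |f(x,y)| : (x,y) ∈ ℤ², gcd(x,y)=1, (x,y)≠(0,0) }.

river: ρ → (-15,17,11)
river: ρ → (11,27,-5)
river: ρ → (-5,23,21)
river: ρ → (21,19,-7)
river: ρ → (-7,23,15)
river: ρ → (15,7,-15)
river: ρ → (-15,23,7)
river: ρ → (7,19,-21)
river: ρ → (-21,23,5)
river: ρ → (5,27,-11)
river: ρ → (-11,17,15)
river: ρ → (15,13,-13)
river: ρ → (-13,13,15)
river: ρ → (15,17,-11)
river: ρ → (-11,27,5)
river: ρ → (5,23,-21)
river: ρ → (-21,19,7)
river: ρ → (7,23,-15)
river: ρ → (-15,7,15)
river: ρ → (15,23,-7)
river: ρ → (-7,19,21)
river: ρ → (21,23,-5)
river: ρ → (-5,27,11)
river: ρ → (11,17,-15)
river: ρ → (-15,13,13)
river: ρ → (13,13,-15)
closes: descent 0, river 26
min |a| on river = 5

5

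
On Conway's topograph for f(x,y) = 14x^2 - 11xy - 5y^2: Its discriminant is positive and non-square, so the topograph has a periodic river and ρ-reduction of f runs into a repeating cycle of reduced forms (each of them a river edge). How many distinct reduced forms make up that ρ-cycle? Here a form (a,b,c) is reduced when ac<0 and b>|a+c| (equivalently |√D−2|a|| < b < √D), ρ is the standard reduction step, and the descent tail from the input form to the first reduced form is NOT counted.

D = 401, ⌊√D⌋ = 20
descent: ρ → (-5,11,14)  [lands on river]
river: ρ → (14,17,-2)
river: ρ → (-2,19,5)
river: ρ → (5,11,-14)
river: ρ → (-14,17,2)
river: ρ → (2,19,-5)
ρ-cycle length = 6 (tail of 1 descent step not counted)

6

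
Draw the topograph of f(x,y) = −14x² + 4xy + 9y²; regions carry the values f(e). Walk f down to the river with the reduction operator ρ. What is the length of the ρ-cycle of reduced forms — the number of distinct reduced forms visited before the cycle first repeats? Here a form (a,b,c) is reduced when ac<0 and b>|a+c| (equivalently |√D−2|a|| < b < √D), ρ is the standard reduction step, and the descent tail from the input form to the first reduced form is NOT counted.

D = 520, ⌊√D⌋ = 22
descent: ρ → (9,14,-9)  [lands on river]
river: ρ → (-9,22,1)
river: ρ → (1,22,-9)
river: ρ → (-9,14,9)
river: ρ → (9,22,-1)
river: ρ → (-1,22,9)
ρ-cycle length = 6 (tail of 1 descent step not counted)

6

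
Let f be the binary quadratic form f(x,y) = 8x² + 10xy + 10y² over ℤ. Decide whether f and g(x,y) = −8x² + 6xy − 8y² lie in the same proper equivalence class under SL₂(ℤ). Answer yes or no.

D₁ = -220, D₂ = -220
f: translate: b→-6 (≡10 mod 16), so (8,10,10)→(8,-6,8)
f: flip: (8,-6,8)→(8,6,8)
f: reduced (well bottom): (8,6,8) with a≤c, −a<b≤a
g is negative-definite; reduce −g:
−g: flip: (8,-6,8)→(8,6,8)
−g: reduced (well bottom): (8,6,8) with a≤c, −a<b≤a
flip sign back: reduced form of g is (-8,-6,-8)
reduced forms (8, 6, 8) vs (-8, -6, -8) ⇒ inequivalent

no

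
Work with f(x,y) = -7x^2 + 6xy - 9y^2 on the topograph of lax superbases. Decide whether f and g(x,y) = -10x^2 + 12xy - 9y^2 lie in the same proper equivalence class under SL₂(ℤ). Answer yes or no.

D₁ = -216, D₂ = -216
f is negative-definite; reduce −f:
−f: reduced (well bottom): (7,-6,9) with a≤c, −a<b≤a
flip sign back: reduced form of f is (-7,6,-9)
g is negative-definite; reduce −g:
−g: translate: b→8 (≡-12 mod 20), so (10,-12,9)→(10,8,7)
−g: flip: (10,8,7)→(7,-8,10)
−g: translate: b→6 (≡-8 mod 14), so (7,-8,10)→(7,6,9)
−g: reduced (well bottom): (7,6,9) with a≤c, −a<b≤a
flip sign back: reduced form of g is (-7,-6,-9)
reduced forms (-7, 6, -9) vs (-7, -6, -9) ⇒ inequivalent

no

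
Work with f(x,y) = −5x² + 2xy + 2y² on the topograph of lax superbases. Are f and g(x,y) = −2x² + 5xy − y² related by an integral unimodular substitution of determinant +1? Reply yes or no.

D₁ = 44, D₂ = 17
discriminants differ ⇒ not SL₂(ℤ)-equivalent

no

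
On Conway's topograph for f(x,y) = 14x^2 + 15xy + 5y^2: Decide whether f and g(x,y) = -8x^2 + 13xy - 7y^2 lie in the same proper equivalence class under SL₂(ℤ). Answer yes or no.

D₁ = -55, D₂ = -55
f: translate: b→-13 (≡15 mod 28), so (14,15,5)→(14,-13,4)
f: flip: (14,-13,4)→(4,13,14)
f: translate: b→-3 (≡13 mod 8), so (4,13,14)→(4,-3,4)
f: flip: (4,-3,4)→(4,3,4)
f: reduced (well bottom): (4,3,4) with a≤c, −a<b≤a
g is negative-definite; reduce −g:
−g: translate: b→3 (≡-13 mod 16), so (8,-13,7)→(8,3,2)
−g: flip: (8,3,2)→(2,-3,8)
−g: translate: b→1 (≡-3 mod 4), so (2,-3,8)→(2,1,7)
−g: reduced (well bottom): (2,1,7) with a≤c, −a<b≤a
flip sign back: reduced form of g is (-2,-1,-7)
reduced forms (4, 3, 4) vs (-2, -1, -7) ⇒ inequivalent

no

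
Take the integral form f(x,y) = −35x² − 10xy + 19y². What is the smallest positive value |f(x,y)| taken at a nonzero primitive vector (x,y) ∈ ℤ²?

descent: ρ → (19,48,-6)  [lands on river]
river: ρ → (-6,48,19)
river: ρ → (19,28,-26)
river: ρ → (-26,24,21)
river: ρ → (21,18,-29)
river: ρ → (-29,40,10)
river: ρ → (10,40,-29)
river: ρ → (-29,18,21)
river: ρ → (21,24,-26)
river: ρ → (-26,28,19)
closes: descent 1, river 10
min |a| on river = 6

6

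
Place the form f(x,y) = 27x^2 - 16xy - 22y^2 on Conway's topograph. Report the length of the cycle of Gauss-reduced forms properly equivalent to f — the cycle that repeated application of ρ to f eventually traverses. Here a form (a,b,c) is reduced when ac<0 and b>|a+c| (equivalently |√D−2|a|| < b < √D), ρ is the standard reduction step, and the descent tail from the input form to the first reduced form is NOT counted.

D = 2632, ⌊√D⌋ = 51
descent: ρ → (-22,16,27)  [lands on river]
river: ρ → (27,38,-11)
river: ρ → (-11,50,3)
river: ρ → (3,46,-43)
river: ρ → (-43,40,6)
river: ρ → (6,44,-29)
river: ρ → (-29,14,21)
river: ρ → (21,28,-22)
ρ-cycle length = 8 (tail of 1 descent step not counted)

8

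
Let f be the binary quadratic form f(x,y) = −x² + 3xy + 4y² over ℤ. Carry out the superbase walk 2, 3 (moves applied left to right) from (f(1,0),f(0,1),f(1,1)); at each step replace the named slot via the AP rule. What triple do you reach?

start (-1,4,6) = (f(1,0),f(0,1),f(1,1))
replace slot 2: 2·((-1)+6) − 4 = 6 → (-1,6,6)
replace slot 3: 2·((-1)+6) − 6 = 4 → (-1,6,4)

-1,6,4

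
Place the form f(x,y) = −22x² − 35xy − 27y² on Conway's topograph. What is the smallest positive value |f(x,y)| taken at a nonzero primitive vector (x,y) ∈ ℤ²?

translate: b→-9 (≡35 mod 44), so (22,35,27)→(22,-9,14)
flip: (22,-9,14)→(14,9,22)
reduced (well bottom): (14,9,22) with a≤c, −a<b≤a
well minimum |f| = |-14| = 14 (negative-definite)

14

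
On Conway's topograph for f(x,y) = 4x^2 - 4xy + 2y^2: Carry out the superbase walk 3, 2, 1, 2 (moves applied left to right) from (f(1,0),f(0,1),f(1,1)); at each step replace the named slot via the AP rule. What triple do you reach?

start (4,2,2) = (f(1,0),f(0,1),f(1,1))
replace slot 3: 2·(4+2) − 2 = 10 → (4,2,10)
replace slot 2: 2·(4+10) − 2 = 26 → (4,26,10)
replace slot 1: 2·(26+10) − 4 = 68 → (68,26,10)
replace slot 2: 2·(68+10) − 26 = 130 → (68,130,10)

68,130,10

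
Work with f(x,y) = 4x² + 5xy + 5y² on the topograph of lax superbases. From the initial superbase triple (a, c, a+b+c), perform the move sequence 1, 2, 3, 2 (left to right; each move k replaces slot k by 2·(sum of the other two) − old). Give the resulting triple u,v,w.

start (4,5,14) = (f(1,0),f(0,1),f(1,1))
replace slot 1: 2·(5+14) − 4 = 34 → (34,5,14)
replace slot 2: 2·(34+14) − 5 = 91 → (34,91,14)
replace slot 3: 2·(34+91) − 14 = 236 → (34,91,236)
replace slot 2: 2·(34+236) − 91 = 449 → (34,449,236)

34,449,236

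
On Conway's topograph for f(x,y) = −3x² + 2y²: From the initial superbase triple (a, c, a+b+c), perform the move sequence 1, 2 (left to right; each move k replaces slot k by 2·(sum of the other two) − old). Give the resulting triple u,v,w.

start (-3,2,-1) = (f(1,0),f(0,1),f(1,1))
replace slot 1: 2·(2+(-1)) − (-3) = 5 → (5,2,-1)
replace slot 2: 2·(5+(-1)) − 2 = 6 → (5,6,-1)

5,6,-1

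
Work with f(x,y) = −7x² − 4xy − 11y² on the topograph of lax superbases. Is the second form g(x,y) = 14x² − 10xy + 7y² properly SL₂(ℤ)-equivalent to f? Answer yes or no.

D₁ = -292, D₂ = -292
f is negative-definite; reduce −f:
−f: reduced (well bottom): (7,4,11) with a≤c, −a<b≤a
flip sign back: reduced form of f is (-7,-4,-11)
g: flip: (14,-10,7)→(7,10,14)
g: translate: b→-4 (≡10 mod 14), so (7,10,14)→(7,-4,11)
g: reduced (well bottom): (7,-4,11) with a≤c, −a<b≤a
reduced forms (-7, -4, -11) vs (7, -4, 11) ⇒ inequivalent

no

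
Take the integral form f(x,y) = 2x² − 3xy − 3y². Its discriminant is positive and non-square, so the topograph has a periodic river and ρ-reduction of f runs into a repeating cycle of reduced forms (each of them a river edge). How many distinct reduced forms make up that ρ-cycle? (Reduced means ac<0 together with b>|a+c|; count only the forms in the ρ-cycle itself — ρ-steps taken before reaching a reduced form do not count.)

D = 33, ⌊√D⌋ = 5
descent: ρ → (-3,3,2)  [lands on river]
river: ρ → (2,5,-1)
river: ρ → (-1,5,2)
river: ρ → (2,3,-3)
ρ-cycle length = 4 (tail of 1 descent step not counted)

4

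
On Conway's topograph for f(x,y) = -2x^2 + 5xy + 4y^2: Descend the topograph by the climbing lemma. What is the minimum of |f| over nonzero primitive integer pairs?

river: ρ → (4,3,-3)
river: ρ → (-3,3,4)
river: ρ → (4,5,-2)
river: ρ → (-2,7,1)
river: ρ → (1,7,-2)
river: ρ → (-2,5,4)
closes: descent 0, river 6
min |a| on river = 1

1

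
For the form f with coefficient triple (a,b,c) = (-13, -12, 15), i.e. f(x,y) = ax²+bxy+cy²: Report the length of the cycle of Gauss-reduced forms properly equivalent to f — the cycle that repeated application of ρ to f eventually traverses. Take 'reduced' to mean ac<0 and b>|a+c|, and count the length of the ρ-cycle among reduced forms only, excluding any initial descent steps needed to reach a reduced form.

D = 924, ⌊√D⌋ = 30
descent: ρ → (15,12,-13)  [lands on river]
river: ρ → (-13,14,14)
river: ρ → (14,14,-13)
river: ρ → (-13,12,15)
river: ρ → (15,18,-10)
river: ρ → (-10,22,11)
river: ρ → (11,22,-10)
river: ρ → (-10,18,15)
ρ-cycle length = 8 (tail of 1 descent step not counted)

8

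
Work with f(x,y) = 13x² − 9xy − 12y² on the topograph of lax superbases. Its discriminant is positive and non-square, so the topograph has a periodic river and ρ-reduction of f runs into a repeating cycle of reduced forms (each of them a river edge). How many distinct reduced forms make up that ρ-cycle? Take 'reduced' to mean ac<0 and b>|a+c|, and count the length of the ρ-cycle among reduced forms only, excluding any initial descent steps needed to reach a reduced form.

D = 705, ⌊√D⌋ = 26
descent: ρ → (-12,9,13)  [lands on river]
river: ρ → (13,17,-8)
river: ρ → (-8,15,15)
river: ρ → (15,15,-8)
river: ρ → (-8,17,13)
river: ρ → (13,9,-12)
river: ρ → (-12,15,10)
river: ρ → (10,25,-2)
river: ρ → (-2,23,22)
river: ρ → (22,21,-3)
river: ρ → (-3,21,22)
river: ρ → (22,23,-2)
river: ρ → (-2,25,10)
river: ρ → (10,15,-12)
ρ-cycle length = 14 (tail of 1 descent step not counted)

14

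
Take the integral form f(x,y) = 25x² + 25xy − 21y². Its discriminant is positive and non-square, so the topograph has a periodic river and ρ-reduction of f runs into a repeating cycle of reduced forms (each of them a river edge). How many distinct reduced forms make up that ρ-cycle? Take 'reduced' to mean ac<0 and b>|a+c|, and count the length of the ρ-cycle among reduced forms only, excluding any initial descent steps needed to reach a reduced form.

D = 2725, ⌊√D⌋ = 52
river: ρ → (-21,17,29)
river: ρ → (29,41,-9)
river: ρ → (-9,49,9)
river: ρ → (9,41,-29)
river: ρ → (-29,17,21)
river: ρ → (21,25,-25)
river: ρ → (-25,25,21)
river: ρ → (21,17,-29)
river: ρ → (-29,41,9)
river: ρ → (9,49,-9)
river: ρ → (-9,41,29)
river: ρ → (29,17,-21)
river: ρ → (-21,25,25)
river: ρ → (25,25,-21)
ρ-cycle length = 14 (tail of 0 descent steps not counted)

14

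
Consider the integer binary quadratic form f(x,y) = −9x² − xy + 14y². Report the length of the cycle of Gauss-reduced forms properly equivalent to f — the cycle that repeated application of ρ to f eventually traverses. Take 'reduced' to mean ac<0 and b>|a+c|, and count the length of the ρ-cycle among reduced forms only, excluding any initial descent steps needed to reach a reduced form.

D = 505, ⌊√D⌋ = 22
descent: ρ → (14,1,-9)
descent: ρ → (-9,17,6)  [lands on river]
river: ρ → (6,19,-6)
river: ρ → (-6,17,9)
river: ρ → (9,19,-4)
river: ρ → (-4,21,4)
river: ρ → (4,19,-9)
ρ-cycle length = 6 (tail of 2 descent steps not counted)

6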